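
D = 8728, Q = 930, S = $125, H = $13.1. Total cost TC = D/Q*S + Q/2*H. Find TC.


TC = 8728/930 * 125 + 930/2 * 13.1

$7264.62


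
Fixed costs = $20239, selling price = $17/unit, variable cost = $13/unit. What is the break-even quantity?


Formula: BEQ = Fixed Costs / (Price - Variable Cost)
Contribution margin = $17 - $13 = $4/unit
BEQ = ceil($20239 / $4/unit) = ceil(5059.75) = 5060 units

5060 units


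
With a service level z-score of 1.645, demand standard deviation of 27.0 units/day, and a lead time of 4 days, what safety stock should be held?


Formula: SS = z * sigma_d * sqrt(LT)
sqrt(LT) = sqrt(4) = 2.0
SS = 1.645 * 27.0 * 2.0
SS = 88.8 units

88.8 units


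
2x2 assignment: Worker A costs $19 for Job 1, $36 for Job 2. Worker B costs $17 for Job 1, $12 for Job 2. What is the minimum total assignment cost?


Option 1: A->1 + B->2 = $19 + $12 = $31
Option 2: A->2 + B->1 = $36 + $17 = $53
Min cost = min($31, $53) = $31

$31


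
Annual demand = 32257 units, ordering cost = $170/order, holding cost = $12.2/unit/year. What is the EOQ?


Formula: EOQ = sqrt(2 * D * S / H)
Numerator: 2 * 32257 * 170 = 10967380
2DS/H = 10967380 / 12.2 = 898965.6
EOQ = sqrt(898965.6) = 948.1 units

948.1 units


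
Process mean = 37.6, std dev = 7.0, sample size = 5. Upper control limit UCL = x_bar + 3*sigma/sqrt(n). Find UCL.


UCL = 37.6 + 3 * 7.0 / sqrt(5)

46.99


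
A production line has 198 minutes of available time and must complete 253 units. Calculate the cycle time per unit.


Formula: CT = Available Time / Number of Units
CT = 198 min / 253 units
CT = 0.78 min/unit

0.78 min/unit


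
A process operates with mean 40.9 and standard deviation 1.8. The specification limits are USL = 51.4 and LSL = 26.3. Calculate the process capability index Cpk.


Cpu = (51.4 - 40.9) / (3 * 1.8) = 1.94
Cpl = (40.9 - 26.3) / (3 * 1.8) = 2.7
Cpk = min(1.94, 2.7) = 1.94

1.94


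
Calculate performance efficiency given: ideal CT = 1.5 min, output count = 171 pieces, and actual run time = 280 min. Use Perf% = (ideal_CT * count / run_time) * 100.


Formula: Performance = (Ideal CT * Total Count) / Run Time * 100
Ideal output time = 1.5 * 171 = 256.5 min
Performance = 256.5 / 280 * 100 = 91.6%

91.6%


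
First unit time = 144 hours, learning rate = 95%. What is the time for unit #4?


Formula: T_n = T_1 * (learning_rate)^(log2(n)) where learning_rate = rate/100
Doublings = log2(4) = 2
T_n = 144 * 0.95^2
T_n = 144 * 0.9025 = 130.0 hours

130.0 hours


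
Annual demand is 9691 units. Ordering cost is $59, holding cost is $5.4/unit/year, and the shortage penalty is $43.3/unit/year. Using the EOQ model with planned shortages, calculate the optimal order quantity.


Formula: EOQ* = sqrt(2DS/H) * sqrt((H+P)/P)
Base EOQ = sqrt(2*9691*59/5.4) = 460.18 units
Correction = sqrt((5.4+43.3)/43.3) = 1.06052
EOQ* = 460.18 * 1.06052 = 488.0 units

488.0 units


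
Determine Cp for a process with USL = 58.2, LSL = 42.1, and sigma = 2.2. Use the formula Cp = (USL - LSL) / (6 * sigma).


Cp = (58.2 - 42.1) / (6 * 2.2)

1.22


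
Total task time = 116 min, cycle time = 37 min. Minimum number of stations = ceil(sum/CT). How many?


Formula: N_min = ceil(Sum of Task Times / Cycle Time)
N_min = ceil(116 min / 37 min) = ceil(3.1351)
N_min = 4 stations

4


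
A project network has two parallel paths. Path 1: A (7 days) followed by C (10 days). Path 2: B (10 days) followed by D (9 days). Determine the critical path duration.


Path 1 = 7 + 10 = 17 days
Path 2 = 10 + 9 = 19 days
Duration = max(17, 19) = 19 days

19 days


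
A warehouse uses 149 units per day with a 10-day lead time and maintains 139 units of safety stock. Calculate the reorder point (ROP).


Formula: ROP = (Daily Demand * Lead Time) + Safety Stock
Demand during lead time = 149 * 10 = 1490 units
ROP = 1490 + 139 = 1629 units

1629 units


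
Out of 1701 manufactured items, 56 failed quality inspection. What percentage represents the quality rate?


Formula: Quality Rate = Good Pieces / Total Pieces * 100
Good pieces = 1701 - 56 = 1645
QR = 1645 / 1701 * 100 = 96.7%

96.7%


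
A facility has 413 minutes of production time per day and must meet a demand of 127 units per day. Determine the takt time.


Formula: Takt Time = Available Production Time / Customer Demand
Takt = 413 min/day / 127 units/day
Takt = 3.25 min/unit

3.25 min/unit


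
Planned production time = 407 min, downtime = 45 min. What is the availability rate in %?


Formula: Availability = (Planned Time - Downtime) / Planned Time * 100
Uptime = 407 - 45 = 362 min
Availability = 362 / 407 * 100 = 88.9%

88.9%


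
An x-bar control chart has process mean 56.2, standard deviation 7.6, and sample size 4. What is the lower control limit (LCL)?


LCL = 56.2 - 3 * 7.6 / sqrt(4)

44.8


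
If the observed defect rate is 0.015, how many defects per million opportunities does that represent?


DPMO = defect_rate * 1000000 = 0.015 * 1000000

15000


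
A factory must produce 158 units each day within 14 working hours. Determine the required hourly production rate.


Formula: Production Rate = Daily Demand / Available Hours
Rate = 158 units/day / 14 hours/day
Rate = 11.3 units/hour

11.3 units/hour


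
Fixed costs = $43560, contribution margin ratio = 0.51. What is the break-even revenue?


Formula: BER = Fixed Costs / Contribution Margin Ratio
BER = $43560 / 0.51
BER = $85411.76 (to the nearest cent)

$85411.76


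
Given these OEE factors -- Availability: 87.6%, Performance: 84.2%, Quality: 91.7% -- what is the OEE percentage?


Formula: OEE = Availability * Performance * Quality / 10000
A * P = 87.6% * 84.2% / 100 = 73.76%
OEE = 73.76% * 91.7% / 100 = 67.6%

67.6%


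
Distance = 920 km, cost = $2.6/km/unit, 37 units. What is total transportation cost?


TC = dist * cost * units = 920 * 2.6 * 37 = $88504.00

$88504.00


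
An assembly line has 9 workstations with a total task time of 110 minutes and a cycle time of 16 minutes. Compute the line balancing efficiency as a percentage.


Formula: Efficiency = Sum of Task Times / (N_stations * CT) * 100
Total station capacity = 9 stations * 16 min = 144 min
Efficiency = 110 / 144 * 100 = 76.4%

76.4%


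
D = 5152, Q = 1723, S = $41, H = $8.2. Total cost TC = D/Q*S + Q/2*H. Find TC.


TC = 5152/1723 * 41 + 1723/2 * 8.2

$7186.90


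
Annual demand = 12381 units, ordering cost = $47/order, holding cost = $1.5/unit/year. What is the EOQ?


Formula: EOQ = sqrt(2 * D * S / H)
Numerator: 2 * 12381 * 47 = 1163814
2DS/H = 1163814 / 1.5 = 775876.0
EOQ = sqrt(775876.0) = 880.8 units

880.8 units


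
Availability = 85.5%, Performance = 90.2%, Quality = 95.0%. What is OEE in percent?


Formula: OEE = Availability * Performance * Quality / 10000
A * P = 85.5% * 90.2% / 100 = 77.12%
OEE = 77.12% * 95.0% / 100 = 73.3%

73.3%


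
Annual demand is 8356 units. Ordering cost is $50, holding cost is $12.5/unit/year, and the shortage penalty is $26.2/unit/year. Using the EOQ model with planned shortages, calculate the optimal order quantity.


Formula: EOQ* = sqrt(2DS/H) * sqrt((H+P)/P)
Base EOQ = sqrt(2*8356*50/12.5) = 258.55 units
Correction = sqrt((12.5+26.2)/26.2) = 1.21536
EOQ* = 258.55 * 1.21536 = 314.2 units

314.2 units


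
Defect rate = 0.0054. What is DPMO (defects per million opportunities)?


DPMO = defect_rate * 1000000 = 0.0054 * 1000000

5400


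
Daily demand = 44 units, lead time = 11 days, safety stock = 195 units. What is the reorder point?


Formula: ROP = (Daily Demand * Lead Time) + Safety Stock
Demand during lead time = 44 * 11 = 484 units
ROP = 484 + 195 = 679 units

679 units


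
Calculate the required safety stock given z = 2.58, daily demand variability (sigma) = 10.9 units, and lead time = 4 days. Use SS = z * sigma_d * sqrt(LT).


Formula: SS = z * sigma_d * sqrt(LT)
sqrt(LT) = sqrt(4) = 2.0
SS = 2.58 * 10.9 * 2.0
SS = 56.2 units

56.2 units


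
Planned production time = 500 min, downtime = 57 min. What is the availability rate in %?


Formula: Availability = (Planned Time - Downtime) / Planned Time * 100
Uptime = 500 - 57 = 443 min
Availability = 443 / 500 * 100 = 88.6%

88.6%


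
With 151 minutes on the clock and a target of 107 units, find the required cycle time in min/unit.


Formula: CT = Available Time / Number of Units
CT = 151 min / 107 units
CT = 1.41 min/unit

1.41 min/unit


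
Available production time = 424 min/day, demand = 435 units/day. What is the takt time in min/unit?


Formula: Takt Time = Available Production Time / Customer Demand
Takt = 424 min/day / 435 units/day
Takt = 0.97 min/unit

0.97 min/unit


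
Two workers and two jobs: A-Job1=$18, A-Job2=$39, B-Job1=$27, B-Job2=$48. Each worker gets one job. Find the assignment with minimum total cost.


Option 1: A->1 + B->2 = $18 + $48 = $66
Option 2: A->2 + B->1 = $39 + $27 = $66
Min cost = min($66, $66) = $66

$66


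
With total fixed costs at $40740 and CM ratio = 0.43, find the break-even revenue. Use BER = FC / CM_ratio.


Formula: BER = Fixed Costs / Contribution Margin Ratio
BER = $40740 / 0.43
BER = $94744.19 (to the nearest cent)

$94744.19


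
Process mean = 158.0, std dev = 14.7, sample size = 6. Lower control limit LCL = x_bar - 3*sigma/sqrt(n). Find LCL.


LCL = 158.0 - 3 * 14.7 / sqrt(6)

140.0


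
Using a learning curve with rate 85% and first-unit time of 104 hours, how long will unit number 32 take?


Formula: T_n = T_1 * (learning_rate)^(log2(n)) where learning_rate = rate/100
Doublings = log2(32) = 5
T_n = 104 * 0.85^5
T_n = 104 * 0.4437 = 46.1 hours

46.1 hours


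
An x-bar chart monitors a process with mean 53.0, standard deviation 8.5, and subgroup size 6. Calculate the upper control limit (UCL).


UCL = 53.0 + 3 * 8.5 / sqrt(6)

63.41


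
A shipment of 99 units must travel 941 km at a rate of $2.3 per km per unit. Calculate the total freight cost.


TC = dist * cost * units = 941 * 2.3 * 99 = $214265.70

$214265.70


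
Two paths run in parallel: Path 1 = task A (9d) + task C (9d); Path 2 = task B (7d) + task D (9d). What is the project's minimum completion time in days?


Path 1 = 9 + 9 = 18 days
Path 2 = 7 + 9 = 16 days
Duration = max(18, 16) = 18 days

18 days


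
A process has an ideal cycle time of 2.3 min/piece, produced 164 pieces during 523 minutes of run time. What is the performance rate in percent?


Formula: Performance = (Ideal CT * Total Count) / Run Time * 100
Ideal output time = 2.3 * 164 = 377.2 min
Performance = 377.2 / 523 * 100 = 72.1%

72.1%


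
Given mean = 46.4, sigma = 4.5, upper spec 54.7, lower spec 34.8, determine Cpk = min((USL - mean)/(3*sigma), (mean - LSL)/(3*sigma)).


Cpu = (54.7 - 46.4) / (3 * 4.5) = 0.61
Cpl = (46.4 - 34.8) / (3 * 4.5) = 0.86
Cpk = min(0.61, 0.86) = 0.61

0.61


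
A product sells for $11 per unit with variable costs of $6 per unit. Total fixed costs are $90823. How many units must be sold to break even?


Formula: BEQ = Fixed Costs / (Price - Variable Cost)
Contribution margin = $11 - $6 = $5/unit
BEQ = ceil($90823 / $5/unit) = ceil(18164.6) = 18165 units

18165 units


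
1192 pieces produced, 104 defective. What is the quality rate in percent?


Formula: Quality Rate = Good Pieces / Total Pieces * 100
Good pieces = 1192 - 104 = 1088
QR = 1088 / 1192 * 100 = 91.3%

91.3%


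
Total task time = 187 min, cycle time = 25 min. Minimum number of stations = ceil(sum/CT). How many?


Formula: N_min = ceil(Sum of Task Times / Cycle Time)
N_min = ceil(187 min / 25 min) = ceil(7.48)
N_min = 8 stations

8


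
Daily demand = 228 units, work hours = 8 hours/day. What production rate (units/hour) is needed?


Formula: Production Rate = Daily Demand / Available Hours
Rate = 228 units/day / 8 hours/day
Rate = 28.5 units/hour

28.5 units/hour


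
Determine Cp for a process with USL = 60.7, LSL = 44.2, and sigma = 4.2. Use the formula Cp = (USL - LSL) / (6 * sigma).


Cp = (60.7 - 44.2) / (6 * 4.2)

0.65


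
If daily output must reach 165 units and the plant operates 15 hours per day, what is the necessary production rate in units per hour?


Formula: Production Rate = Daily Demand / Available Hours
Rate = 165 units/day / 15 hours/day
Rate = 11.0 units/hour

11.0 units/hour


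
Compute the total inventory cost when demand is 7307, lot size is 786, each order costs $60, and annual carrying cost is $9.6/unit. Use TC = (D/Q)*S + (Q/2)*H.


TC = 7307/786 * 60 + 786/2 * 9.6

$4330.59


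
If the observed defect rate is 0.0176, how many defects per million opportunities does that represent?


DPMO = defect_rate * 1000000 = 0.0176 * 1000000

17600


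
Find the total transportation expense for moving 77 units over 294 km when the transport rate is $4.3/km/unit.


TC = dist * cost * units = 294 * 4.3 * 77 = $97343.40

$97343.40


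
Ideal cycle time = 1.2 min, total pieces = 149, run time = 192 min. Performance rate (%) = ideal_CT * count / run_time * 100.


Formula: Performance = (Ideal CT * Total Count) / Run Time * 100
Ideal output time = 1.2 * 149 = 178.8 min
Performance = 178.8 / 192 * 100 = 93.1%

93.1%


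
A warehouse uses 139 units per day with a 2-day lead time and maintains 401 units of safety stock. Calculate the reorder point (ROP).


Formula: ROP = (Daily Demand * Lead Time) + Safety Stock
Demand during lead time = 139 * 2 = 278 units
ROP = 278 + 401 = 679 units

679 units


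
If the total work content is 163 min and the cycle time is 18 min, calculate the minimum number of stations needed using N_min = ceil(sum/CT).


Formula: N_min = ceil(Sum of Task Times / Cycle Time)
N_min = ceil(163 min / 18 min) = ceil(9.0556)
N_min = 10 stations

10


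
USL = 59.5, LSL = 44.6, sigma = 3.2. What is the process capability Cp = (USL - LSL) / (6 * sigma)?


Cp = (59.5 - 44.6) / (6 * 3.2)

0.78


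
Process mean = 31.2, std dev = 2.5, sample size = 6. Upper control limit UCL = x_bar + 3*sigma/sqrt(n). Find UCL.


UCL = 31.2 + 3 * 2.5 / sqrt(6)

34.26


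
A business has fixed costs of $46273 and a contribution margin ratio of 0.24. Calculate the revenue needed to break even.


Formula: BER = Fixed Costs / Contribution Margin Ratio
BER = $46273 / 0.24
BER = $192804.17 (to the nearest cent)

$192804.17


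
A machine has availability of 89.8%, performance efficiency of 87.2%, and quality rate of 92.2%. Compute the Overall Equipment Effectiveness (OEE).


Formula: OEE = Availability * Performance * Quality / 10000
A * P = 89.8% * 87.2% / 100 = 78.31%
OEE = 78.31% * 92.2% / 100 = 72.2%

72.2%


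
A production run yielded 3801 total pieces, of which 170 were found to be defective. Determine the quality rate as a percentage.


Formula: Quality Rate = Good Pieces / Total Pieces * 100
Good pieces = 3801 - 170 = 3631
QR = 3631 / 3801 * 100 = 95.5%

95.5%


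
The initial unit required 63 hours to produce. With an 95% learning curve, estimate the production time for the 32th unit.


Formula: T_n = T_1 * (learning_rate)^(log2(n)) where learning_rate = rate/100
Doublings = log2(32) = 5
T_n = 63 * 0.95^5
T_n = 63 * 0.7738 = 48.7 hours

48.7 hours


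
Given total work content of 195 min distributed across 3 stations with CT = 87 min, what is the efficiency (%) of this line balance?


Formula: Efficiency = Sum of Task Times / (N_stations * CT) * 100
Total station capacity = 3 stations * 87 min = 261 min
Efficiency = 195 / 261 * 100 = 74.7%

74.7%


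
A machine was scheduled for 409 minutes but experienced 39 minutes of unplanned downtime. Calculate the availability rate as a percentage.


Formula: Availability = (Planned Time - Downtime) / Planned Time * 100
Uptime = 409 - 39 = 370 min
Availability = 370 / 409 * 100 = 90.5%

90.5%


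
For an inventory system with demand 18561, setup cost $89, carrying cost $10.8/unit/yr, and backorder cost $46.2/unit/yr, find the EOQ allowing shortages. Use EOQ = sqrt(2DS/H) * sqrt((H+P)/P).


Formula: EOQ* = sqrt(2DS/H) * sqrt((H+P)/P)
Base EOQ = sqrt(2*18561*89/10.8) = 553.09 units
Correction = sqrt((10.8+46.2)/46.2) = 1.11075
EOQ* = 553.09 * 1.11075 = 614.3 units

614.3 units


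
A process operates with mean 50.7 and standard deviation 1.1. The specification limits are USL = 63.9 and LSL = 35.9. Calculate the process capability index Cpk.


Cpu = (63.9 - 50.7) / (3 * 1.1) = 4.0
Cpl = (50.7 - 35.9) / (3 * 1.1) = 4.48
Cpk = min(4.0, 4.48) = 4.0

4.0


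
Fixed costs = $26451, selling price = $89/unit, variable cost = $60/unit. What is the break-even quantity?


Formula: BEQ = Fixed Costs / (Price - Variable Cost)
Contribution margin = $89 - $60 = $29/unit
BEQ = ceil($26451 / $29/unit) = ceil(912.1) = 913 units

913 units


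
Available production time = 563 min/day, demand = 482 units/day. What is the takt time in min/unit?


Formula: Takt Time = Available Production Time / Customer Demand
Takt = 563 min/day / 482 units/day
Takt = 1.17 min/unit

1.17 min/unit


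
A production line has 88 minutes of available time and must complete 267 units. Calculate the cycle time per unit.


Formula: CT = Available Time / Number of Units
CT = 88 min / 267 units
CT = 0.33 min/unit

0.33 min/unit


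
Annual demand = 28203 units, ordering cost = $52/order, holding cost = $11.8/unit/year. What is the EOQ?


Formula: EOQ = sqrt(2 * D * S / H)
Numerator: 2 * 28203 * 52 = 2933112
2DS/H = 2933112 / 11.8 = 248568.8
EOQ = sqrt(248568.8) = 498.6 units

498.6 units


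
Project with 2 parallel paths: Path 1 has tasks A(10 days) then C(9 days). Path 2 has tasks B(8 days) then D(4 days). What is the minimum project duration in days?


Path 1 = 10 + 9 = 19 days
Path 2 = 8 + 4 = 12 days
Duration = max(19, 12) = 19 days

19 days


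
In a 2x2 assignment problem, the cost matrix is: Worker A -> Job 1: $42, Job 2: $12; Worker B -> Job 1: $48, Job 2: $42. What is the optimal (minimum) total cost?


Option 1: A->1 + B->2 = $42 + $42 = $84
Option 2: A->2 + B->1 = $12 + $48 = $60
Min cost = min($84, $60) = $60

$60


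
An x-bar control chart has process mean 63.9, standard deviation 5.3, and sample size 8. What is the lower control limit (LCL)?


LCL = 63.9 - 3 * 5.3 / sqrt(8)

58.28


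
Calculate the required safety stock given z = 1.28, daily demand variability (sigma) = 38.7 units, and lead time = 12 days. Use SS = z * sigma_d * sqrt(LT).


Formula: SS = z * sigma_d * sqrt(LT)
sqrt(LT) = sqrt(12) = 3.4641
SS = 1.28 * 38.7 * 3.4641
SS = 171.6 units

171.6 units


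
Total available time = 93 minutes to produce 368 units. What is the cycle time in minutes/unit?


Formula: CT = Available Time / Number of Units
CT = 93 min / 368 units
CT = 0.25 min/unit

0.25 min/unit


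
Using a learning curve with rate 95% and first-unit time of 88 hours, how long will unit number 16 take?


Formula: T_n = T_1 * (learning_rate)^(log2(n)) where learning_rate = rate/100
Doublings = log2(16) = 4
T_n = 88 * 0.95^4
T_n = 88 * 0.8145 = 71.7 hours

71.7 hours


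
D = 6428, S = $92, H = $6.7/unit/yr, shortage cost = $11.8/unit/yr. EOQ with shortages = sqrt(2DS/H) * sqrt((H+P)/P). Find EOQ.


Formula: EOQ* = sqrt(2DS/H) * sqrt((H+P)/P)
Base EOQ = sqrt(2*6428*92/6.7) = 420.15 units
Correction = sqrt((6.7+11.8)/11.8) = 1.25212
EOQ* = 420.15 * 1.25212 = 526.1 units

526.1 units


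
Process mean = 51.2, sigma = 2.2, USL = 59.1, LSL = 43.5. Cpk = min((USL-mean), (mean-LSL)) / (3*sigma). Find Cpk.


Cpu = (59.1 - 51.2) / (3 * 2.2) = 1.2
Cpl = (51.2 - 43.5) / (3 * 2.2) = 1.17
Cpk = min(1.2, 1.17) = 1.17

1.17


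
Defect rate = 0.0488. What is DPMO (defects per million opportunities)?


DPMO = defect_rate * 1000000 = 0.0488 * 1000000

48800


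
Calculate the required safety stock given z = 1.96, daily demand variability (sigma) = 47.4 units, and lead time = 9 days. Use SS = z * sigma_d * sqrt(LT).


Formula: SS = z * sigma_d * sqrt(LT)
sqrt(LT) = sqrt(9) = 3.0
SS = 1.96 * 47.4 * 3.0
SS = 278.7 units

278.7 units


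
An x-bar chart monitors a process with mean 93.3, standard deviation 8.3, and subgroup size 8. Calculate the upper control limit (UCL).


UCL = 93.3 + 3 * 8.3 / sqrt(8)

102.1


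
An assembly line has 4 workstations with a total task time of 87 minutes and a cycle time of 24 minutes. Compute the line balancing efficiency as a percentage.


Formula: Efficiency = Sum of Task Times / (N_stations * CT) * 100
Total station capacity = 4 stations * 24 min = 96 min
Efficiency = 87 / 96 * 100 = 90.6%

90.6%


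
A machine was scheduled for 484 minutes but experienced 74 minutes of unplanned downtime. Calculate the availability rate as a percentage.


Formula: Availability = (Planned Time - Downtime) / Planned Time * 100
Uptime = 484 - 74 = 410 min
Availability = 410 / 484 * 100 = 84.7%

84.7%


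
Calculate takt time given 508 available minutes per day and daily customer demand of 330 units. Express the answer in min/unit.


Formula: Takt Time = Available Production Time / Customer Demand
Takt = 508 min/day / 330 units/day
Takt = 1.54 min/unit

1.54 min/unit


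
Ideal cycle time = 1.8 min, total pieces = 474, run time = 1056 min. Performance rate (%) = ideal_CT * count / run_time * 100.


Formula: Performance = (Ideal CT * Total Count) / Run Time * 100
Ideal output time = 1.8 * 474 = 853.2 min
Performance = 853.2 / 1056 * 100 = 80.8%

80.8%


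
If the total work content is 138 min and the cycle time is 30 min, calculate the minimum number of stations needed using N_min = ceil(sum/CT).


Formula: N_min = ceil(Sum of Task Times / Cycle Time)
N_min = ceil(138 min / 30 min) = ceil(4.6)
N_min = 5 stations

5


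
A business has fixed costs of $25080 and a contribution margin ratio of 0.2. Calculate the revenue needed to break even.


Formula: BER = Fixed Costs / Contribution Margin Ratio
BER = $25080 / 0.2
BER = $125400.00 (to the nearest cent)

$125400.00


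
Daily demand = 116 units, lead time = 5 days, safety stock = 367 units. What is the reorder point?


Formula: ROP = (Daily Demand * Lead Time) + Safety Stock
Demand during lead time = 116 * 5 = 580 units
ROP = 580 + 367 = 947 units

947 units


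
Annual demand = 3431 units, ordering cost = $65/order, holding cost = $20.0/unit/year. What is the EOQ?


Formula: EOQ = sqrt(2 * D * S / H)
Numerator: 2 * 3431 * 65 = 446030
2DS/H = 446030 / 20.0 = 22301.5
EOQ = sqrt(22301.5) = 149.3 units

149.3 units


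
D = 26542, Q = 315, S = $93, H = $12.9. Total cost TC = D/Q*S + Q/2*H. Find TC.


TC = 26542/315 * 93 + 315/2 * 12.9

$9867.96


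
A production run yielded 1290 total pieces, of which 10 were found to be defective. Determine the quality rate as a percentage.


Formula: Quality Rate = Good Pieces / Total Pieces * 100
Good pieces = 1290 - 10 = 1280
QR = 1280 / 1290 * 100 = 99.2%

99.2%


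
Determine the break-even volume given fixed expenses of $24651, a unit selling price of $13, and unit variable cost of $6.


Formula: BEQ = Fixed Costs / (Price - Variable Cost)
Contribution margin = $13 - $6 = $7/unit
BEQ = ceil($24651 / $7/unit) = ceil(3521.57) = 3522 units

3522 units


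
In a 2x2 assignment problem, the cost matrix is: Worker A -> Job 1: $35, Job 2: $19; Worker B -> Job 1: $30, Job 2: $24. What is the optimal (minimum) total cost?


Option 1: A->1 + B->2 = $35 + $24 = $59
Option 2: A->2 + B->1 = $19 + $30 = $49
Min cost = min($59, $49) = $49

$49


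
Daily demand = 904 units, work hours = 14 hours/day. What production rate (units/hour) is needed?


Formula: Production Rate = Daily Demand / Available Hours
Rate = 904 units/day / 14 hours/day
Rate = 64.6 units/hour

64.6 units/hour


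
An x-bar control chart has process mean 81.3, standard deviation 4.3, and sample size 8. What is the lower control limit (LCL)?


LCL = 81.3 - 3 * 4.3 / sqrt(8)

76.74


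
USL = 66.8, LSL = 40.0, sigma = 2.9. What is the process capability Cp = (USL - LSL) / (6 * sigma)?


Cp = (66.8 - 40.0) / (6 * 2.9)

1.54


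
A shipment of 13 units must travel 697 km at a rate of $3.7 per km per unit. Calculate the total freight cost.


TC = dist * cost * units = 697 * 3.7 * 13 = $33525.70

$33525.70


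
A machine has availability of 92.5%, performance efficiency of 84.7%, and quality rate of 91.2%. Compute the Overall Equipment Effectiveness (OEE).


Formula: OEE = Availability * Performance * Quality / 10000
A * P = 92.5% * 84.7% / 100 = 78.35%
OEE = 78.35% * 91.2% / 100 = 71.5%

71.5%


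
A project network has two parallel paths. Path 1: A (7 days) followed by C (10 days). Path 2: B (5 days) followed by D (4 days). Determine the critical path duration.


Path 1 = 7 + 10 = 17 days
Path 2 = 5 + 4 = 9 days
Duration = max(17, 9) = 17 days

17 days


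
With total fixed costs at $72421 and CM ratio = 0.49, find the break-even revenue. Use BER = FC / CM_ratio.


Formula: BER = Fixed Costs / Contribution Margin Ratio
BER = $72421 / 0.49
BER = $147797.96 (to the nearest cent)

$147797.96


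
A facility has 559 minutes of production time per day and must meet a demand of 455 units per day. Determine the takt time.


Formula: Takt Time = Available Production Time / Customer Demand
Takt = 559 min/day / 455 units/day
Takt = 1.23 min/unit

1.23 min/unit


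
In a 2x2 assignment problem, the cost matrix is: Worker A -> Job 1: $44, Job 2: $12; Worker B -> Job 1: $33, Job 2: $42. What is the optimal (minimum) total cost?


Option 1: A->1 + B->2 = $44 + $42 = $86
Option 2: A->2 + B->1 = $12 + $33 = $45
Min cost = min($86, $45) = $45

$45


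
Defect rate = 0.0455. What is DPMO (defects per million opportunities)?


DPMO = defect_rate * 1000000 = 0.0455 * 1000000

45500


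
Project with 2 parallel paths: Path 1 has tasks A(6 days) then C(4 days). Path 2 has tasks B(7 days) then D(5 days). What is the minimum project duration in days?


Path 1 = 6 + 4 = 10 days
Path 2 = 7 + 5 = 12 days
Duration = max(10, 12) = 12 days

12 days


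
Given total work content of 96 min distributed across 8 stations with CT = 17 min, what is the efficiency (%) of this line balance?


Formula: Efficiency = Sum of Task Times / (N_stations * CT) * 100
Total station capacity = 8 stations * 17 min = 136 min
Efficiency = 96 / 136 * 100 = 70.6%

70.6%


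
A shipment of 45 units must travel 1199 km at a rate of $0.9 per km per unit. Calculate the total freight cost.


TC = dist * cost * units = 1199 * 0.9 * 45 = $48559.50

$48559.50


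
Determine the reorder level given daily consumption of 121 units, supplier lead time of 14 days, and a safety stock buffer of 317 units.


Formula: ROP = (Daily Demand * Lead Time) + Safety Stock
Demand during lead time = 121 * 14 = 1694 units
ROP = 1694 + 317 = 2011 units

2011 units


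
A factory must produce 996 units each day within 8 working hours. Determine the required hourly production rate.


Formula: Production Rate = Daily Demand / Available Hours
Rate = 996 units/day / 8 hours/day
Rate = 124.5 units/hour

124.5 units/hour


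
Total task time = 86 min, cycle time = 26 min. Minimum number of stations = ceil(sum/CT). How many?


Formula: N_min = ceil(Sum of Task Times / Cycle Time)
N_min = ceil(86 min / 26 min) = ceil(3.3077)
N_min = 4 stations

4


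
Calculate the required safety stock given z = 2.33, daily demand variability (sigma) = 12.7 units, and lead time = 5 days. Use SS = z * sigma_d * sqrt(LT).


Formula: SS = z * sigma_d * sqrt(LT)
sqrt(LT) = sqrt(5) = 2.2361
SS = 2.33 * 12.7 * 2.2361
SS = 66.2 units

66.2 units


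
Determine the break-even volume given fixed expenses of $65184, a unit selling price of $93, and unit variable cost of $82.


Formula: BEQ = Fixed Costs / (Price - Variable Cost)
Contribution margin = $93 - $82 = $11/unit
BEQ = ceil($65184 / $11/unit) = ceil(5925.82) = 5926 units

5926 units


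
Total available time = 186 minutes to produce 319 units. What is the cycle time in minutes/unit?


Formula: CT = Available Time / Number of Units
CT = 186 min / 319 units
CT = 0.58 min/unit

0.58 min/unit


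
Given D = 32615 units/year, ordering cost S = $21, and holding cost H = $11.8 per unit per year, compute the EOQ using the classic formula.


Formula: EOQ = sqrt(2 * D * S / H)
Numerator: 2 * 32615 * 21 = 1369830
2DS/H = 1369830 / 11.8 = 116087.3
EOQ = sqrt(116087.3) = 340.7 units

340.7 units


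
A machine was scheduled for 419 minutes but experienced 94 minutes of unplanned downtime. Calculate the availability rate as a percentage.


Formula: Availability = (Planned Time - Downtime) / Planned Time * 100
Uptime = 419 - 94 = 325 min
Availability = 325 / 419 * 100 = 77.6%

77.6%


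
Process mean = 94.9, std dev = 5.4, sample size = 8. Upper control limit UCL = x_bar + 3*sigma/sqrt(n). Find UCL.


UCL = 94.9 + 3 * 5.4 / sqrt(8)

100.63


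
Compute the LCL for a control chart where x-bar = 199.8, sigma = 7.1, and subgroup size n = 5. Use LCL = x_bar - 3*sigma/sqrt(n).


LCL = 199.8 - 3 * 7.1 / sqrt(5)

190.27


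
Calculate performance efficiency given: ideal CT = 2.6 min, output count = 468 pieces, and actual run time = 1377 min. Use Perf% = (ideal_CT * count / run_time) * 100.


Formula: Performance = (Ideal CT * Total Count) / Run Time * 100
Ideal output time = 2.6 * 468 = 1216.8 min
Performance = 1216.8 / 1377 * 100 = 88.4%

88.4%


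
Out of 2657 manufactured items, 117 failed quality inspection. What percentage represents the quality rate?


Formula: Quality Rate = Good Pieces / Total Pieces * 100
Good pieces = 2657 - 117 = 2540
QR = 2540 / 2657 * 100 = 95.6%

95.6%


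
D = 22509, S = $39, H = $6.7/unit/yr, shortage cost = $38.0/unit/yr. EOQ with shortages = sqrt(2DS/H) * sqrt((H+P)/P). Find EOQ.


Formula: EOQ* = sqrt(2DS/H) * sqrt((H+P)/P)
Base EOQ = sqrt(2*22509*39/6.7) = 511.9 units
Correction = sqrt((6.7+38.0)/38.0) = 1.08458
EOQ* = 511.9 * 1.08458 = 555.2 units

555.2 units


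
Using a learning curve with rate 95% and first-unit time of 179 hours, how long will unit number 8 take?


Formula: T_n = T_1 * (learning_rate)^(log2(n)) where learning_rate = rate/100
Doublings = log2(8) = 3
T_n = 179 * 0.95^3
T_n = 179 * 0.8574 = 153.5 hours

153.5 hours


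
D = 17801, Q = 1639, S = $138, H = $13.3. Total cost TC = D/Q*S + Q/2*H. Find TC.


TC = 17801/1639 * 138 + 1639/2 * 13.3

$12398.15


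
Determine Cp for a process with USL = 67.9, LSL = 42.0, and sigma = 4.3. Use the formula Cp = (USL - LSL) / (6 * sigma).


Cp = (67.9 - 42.0) / (6 * 4.3)

1.0


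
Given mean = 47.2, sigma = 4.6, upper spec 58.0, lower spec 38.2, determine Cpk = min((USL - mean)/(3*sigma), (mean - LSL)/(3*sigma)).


Cpu = (58.0 - 47.2) / (3 * 4.6) = 0.78
Cpl = (47.2 - 38.2) / (3 * 4.6) = 0.65
Cpk = min(0.78, 0.65) = 0.65

0.65


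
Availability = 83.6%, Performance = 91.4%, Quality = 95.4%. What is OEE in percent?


Formula: OEE = Availability * Performance * Quality / 10000
A * P = 83.6% * 91.4% / 100 = 76.41%
OEE = 76.41% * 95.4% / 100 = 72.9%

72.9%


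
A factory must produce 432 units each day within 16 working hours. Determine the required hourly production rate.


Formula: Production Rate = Daily Demand / Available Hours
Rate = 432 units/day / 16 hours/day
Rate = 27.0 units/hour

27.0 units/hour


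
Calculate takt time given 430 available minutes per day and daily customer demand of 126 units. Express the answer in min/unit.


Formula: Takt Time = Available Production Time / Customer Demand
Takt = 430 min/day / 126 units/day
Takt = 3.41 min/unit

3.41 min/unit


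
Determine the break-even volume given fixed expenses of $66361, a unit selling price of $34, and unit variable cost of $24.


Formula: BEQ = Fixed Costs / (Price - Variable Cost)
Contribution margin = $34 - $24 = $10/unit
BEQ = ceil($66361 / $10/unit) = ceil(6636.1) = 6637 units

6637 units


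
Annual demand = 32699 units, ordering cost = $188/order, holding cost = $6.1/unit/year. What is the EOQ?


Formula: EOQ = sqrt(2 * D * S / H)
Numerator: 2 * 32699 * 188 = 12294824
2DS/H = 12294824 / 6.1 = 2015544.9
EOQ = sqrt(2015544.9) = 1419.7 units

1419.7 units


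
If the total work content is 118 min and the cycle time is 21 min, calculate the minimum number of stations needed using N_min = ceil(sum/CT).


Formula: N_min = ceil(Sum of Task Times / Cycle Time)
N_min = ceil(118 min / 21 min) = ceil(5.619)
N_min = 6 stations

6


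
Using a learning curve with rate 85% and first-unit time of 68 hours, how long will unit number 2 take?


Formula: T_n = T_1 * (learning_rate)^(log2(n)) where learning_rate = rate/100
Doublings = log2(2) = 1
T_n = 68 * 0.85^1
T_n = 68 * 0.85 = 57.8 hours

57.8 hours


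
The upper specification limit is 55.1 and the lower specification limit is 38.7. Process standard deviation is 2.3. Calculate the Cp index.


Cp = (55.1 - 38.7) / (6 * 2.3)

1.19


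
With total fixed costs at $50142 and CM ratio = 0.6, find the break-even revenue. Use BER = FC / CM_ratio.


Formula: BER = Fixed Costs / Contribution Margin Ratio
BER = $50142 / 0.6
BER = $83570.00 (to the nearest cent)

$83570.00


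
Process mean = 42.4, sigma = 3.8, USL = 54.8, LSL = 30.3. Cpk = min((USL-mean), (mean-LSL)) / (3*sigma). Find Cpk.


Cpu = (54.8 - 42.4) / (3 * 3.8) = 1.09
Cpl = (42.4 - 30.3) / (3 * 3.8) = 1.06
Cpk = min(1.09, 1.06) = 1.06

1.06


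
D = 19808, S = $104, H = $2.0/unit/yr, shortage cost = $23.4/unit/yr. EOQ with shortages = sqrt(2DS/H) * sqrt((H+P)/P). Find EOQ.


Formula: EOQ* = sqrt(2DS/H) * sqrt((H+P)/P)
Base EOQ = sqrt(2*19808*104/2.0) = 1435.28 units
Correction = sqrt((2.0+23.4)/23.4) = 1.04186
EOQ* = 1435.28 * 1.04186 = 1495.4 units

1495.4 units


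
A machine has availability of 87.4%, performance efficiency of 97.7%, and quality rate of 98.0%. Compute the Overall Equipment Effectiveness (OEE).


Formula: OEE = Availability * Performance * Quality / 10000
A * P = 87.4% * 97.7% / 100 = 85.39%
OEE = 85.39% * 98.0% / 100 = 83.7%

83.7%


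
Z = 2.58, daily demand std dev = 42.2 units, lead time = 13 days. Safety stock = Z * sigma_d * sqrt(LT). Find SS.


Formula: SS = z * sigma_d * sqrt(LT)
sqrt(LT) = sqrt(13) = 3.6056
SS = 2.58 * 42.2 * 3.6056
SS = 392.6 units

392.6 units


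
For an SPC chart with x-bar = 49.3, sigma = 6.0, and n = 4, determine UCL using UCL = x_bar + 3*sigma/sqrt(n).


UCL = 49.3 + 3 * 6.0 / sqrt(4)

58.3


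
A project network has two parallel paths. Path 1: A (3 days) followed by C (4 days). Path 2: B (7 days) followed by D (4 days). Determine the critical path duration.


Path 1 = 3 + 4 = 7 days
Path 2 = 7 + 4 = 11 days
Duration = max(7, 11) = 11 days

11 days


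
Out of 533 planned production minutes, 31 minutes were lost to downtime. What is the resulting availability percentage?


Formula: Availability = (Planned Time - Downtime) / Planned Time * 100
Uptime = 533 - 31 = 502 min
Availability = 502 / 533 * 100 = 94.2%

94.2%


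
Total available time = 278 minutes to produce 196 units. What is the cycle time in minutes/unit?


Formula: CT = Available Time / Number of Units
CT = 278 min / 196 units
CT = 1.42 min/unit

1.42 min/unit


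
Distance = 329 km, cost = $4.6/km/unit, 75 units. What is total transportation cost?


TC = dist * cost * units = 329 * 4.6 * 75 = $113505.00

$113505.00


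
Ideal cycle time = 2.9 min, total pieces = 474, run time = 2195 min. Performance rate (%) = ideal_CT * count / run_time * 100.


Formula: Performance = (Ideal CT * Total Count) / Run Time * 100
Ideal output time = 2.9 * 474 = 1374.6 min
Performance = 1374.6 / 2195 * 100 = 62.6%

62.6%


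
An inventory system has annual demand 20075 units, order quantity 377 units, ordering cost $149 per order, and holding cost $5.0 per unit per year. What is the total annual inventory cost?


TC = 20075/377 * 149 + 377/2 * 5.0

$8876.65


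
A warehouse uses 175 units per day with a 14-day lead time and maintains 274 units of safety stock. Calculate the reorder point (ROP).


Formula: ROP = (Daily Demand * Lead Time) + Safety Stock
Demand during lead time = 175 * 14 = 2450 units
ROP = 2450 + 274 = 2724 units

2724 units


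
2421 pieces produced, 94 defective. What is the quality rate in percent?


Formula: Quality Rate = Good Pieces / Total Pieces * 100
Good pieces = 2421 - 94 = 2327
QR = 2327 / 2421 * 100 = 96.1%

96.1%


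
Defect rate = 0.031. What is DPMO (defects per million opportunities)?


DPMO = defect_rate * 1000000 = 0.031 * 1000000

31000


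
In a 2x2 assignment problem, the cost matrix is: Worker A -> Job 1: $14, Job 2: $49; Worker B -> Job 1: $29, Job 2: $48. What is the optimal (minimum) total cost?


Option 1: A->1 + B->2 = $14 + $48 = $62
Option 2: A->2 + B->1 = $49 + $29 = $78
Min cost = min($62, $78) = $62

$62


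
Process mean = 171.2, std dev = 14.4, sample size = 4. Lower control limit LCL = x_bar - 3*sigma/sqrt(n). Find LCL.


LCL = 171.2 - 3 * 14.4 / sqrt(4)

149.6


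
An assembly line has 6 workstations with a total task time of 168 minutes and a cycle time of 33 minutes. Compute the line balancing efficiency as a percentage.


Formula: Efficiency = Sum of Task Times / (N_stations * CT) * 100
Total station capacity = 6 stations * 33 min = 198 min
Efficiency = 168 / 198 * 100 = 84.8%

84.8%


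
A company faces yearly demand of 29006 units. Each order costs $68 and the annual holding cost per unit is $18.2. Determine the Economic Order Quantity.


Formula: EOQ = sqrt(2 * D * S / H)
Numerator: 2 * 29006 * 68 = 3944816
2DS/H = 3944816 / 18.2 = 216748.1
EOQ = sqrt(216748.1) = 465.6 units

465.6 units


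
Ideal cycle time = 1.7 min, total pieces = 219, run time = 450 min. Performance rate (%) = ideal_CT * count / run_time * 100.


Formula: Performance = (Ideal CT * Total Count) / Run Time * 100
Ideal output time = 1.7 * 219 = 372.3 min
Performance = 372.3 / 450 * 100 = 82.7%

82.7%


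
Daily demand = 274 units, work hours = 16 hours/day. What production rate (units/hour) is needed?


Formula: Production Rate = Daily Demand / Available Hours
Rate = 274 units/day / 16 hours/day
Rate = 17.1 units/hour

17.1 units/hour


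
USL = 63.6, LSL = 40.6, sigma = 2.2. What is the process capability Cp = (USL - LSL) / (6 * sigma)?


Cp = (63.6 - 40.6) / (6 * 2.2)

1.74


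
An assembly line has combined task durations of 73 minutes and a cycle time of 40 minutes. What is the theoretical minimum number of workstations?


Formula: N_min = ceil(Sum of Task Times / Cycle Time)
N_min = ceil(73 min / 40 min) = ceil(1.825)
N_min = 2 stations

2


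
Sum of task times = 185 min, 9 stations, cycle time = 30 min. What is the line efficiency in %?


Formula: Efficiency = Sum of Task Times / (N_stations * CT) * 100
Total station capacity = 9 stations * 30 min = 270 min
Efficiency = 185 / 270 * 100 = 68.5%

68.5%


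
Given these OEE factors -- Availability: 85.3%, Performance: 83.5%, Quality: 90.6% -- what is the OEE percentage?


Formula: OEE = Availability * Performance * Quality / 10000
A * P = 85.3% * 83.5% / 100 = 71.23%
OEE = 71.23% * 90.6% / 100 = 64.5%

64.5%


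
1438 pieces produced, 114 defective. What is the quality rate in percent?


Formula: Quality Rate = Good Pieces / Total Pieces * 100
Good pieces = 1438 - 114 = 1324
QR = 1324 / 1438 * 100 = 92.1%

92.1%


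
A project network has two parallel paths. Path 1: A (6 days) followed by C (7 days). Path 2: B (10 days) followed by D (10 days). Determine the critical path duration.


Path 1 = 6 + 7 = 13 days
Path 2 = 10 + 10 = 20 days
Duration = max(13, 20) = 20 days

20 days


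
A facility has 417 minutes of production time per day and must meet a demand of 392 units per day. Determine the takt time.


Formula: Takt Time = Available Production Time / Customer Demand
Takt = 417 min/day / 392 units/day
Takt = 1.06 min/unit

1.06 min/unit
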